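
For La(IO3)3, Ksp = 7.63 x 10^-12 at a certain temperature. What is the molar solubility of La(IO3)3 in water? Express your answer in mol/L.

s = 7.29 × 10^-4 M

La(IO3)3(s) <=> La^3+ + 3 IO3^-
Ksp = [La^3+][IO3^-]^3
If s mol/L of La(IO3)3 dissolves, [La^3+] = s and [IO3^-] = 3s.
Substituting: Ksp = s(3s)^3 = 27s^4
s^4 = 7.63 x 10^-12 / 27, so s = 7.29 × 10^-4 M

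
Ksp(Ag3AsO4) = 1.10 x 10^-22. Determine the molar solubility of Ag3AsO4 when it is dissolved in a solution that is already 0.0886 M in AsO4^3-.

Ag3AsO4(s) ⇌ 3 Ag^+ + AsO4^3-
Ksp = [Ag^+]^3[AsO4^3-]
If s mol/L dissolves here, [Ag^+] = 3s, [AsO4^3-] = 0.0886 + s ≈ 0.0886 (common-ion effect: AsO4^3- is already 0.0886 M).
Ksp ≈ (3s)^3 × 0.0886
s = 3.58 x 10^-8 M
Check: s = 3.6 × 10^-8 ≪ 0.0886, so the approximation is valid.

s ≈ 3.58 × 10^-8 M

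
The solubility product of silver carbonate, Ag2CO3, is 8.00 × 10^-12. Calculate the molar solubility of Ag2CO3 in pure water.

1.26 × 10^-4 M

Ag2CO3(s) ⇌ 2 Ag^+ + CO3^2-
Ksp = [Ag^+]^2[CO3^2-]
For each mole of Ag2CO3 that dissolves: [Ag^+] = 2s, [CO3^2-] = s.
Ksp = (2s)^2s = 4s^3
Solving, s = (8.00 × 10^-12/4)^(1/3) = 1.26 × 10^-4 M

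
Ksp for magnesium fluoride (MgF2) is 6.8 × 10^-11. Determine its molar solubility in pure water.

MgF2(s) <=> Mg^2+(aq) + 2 F^-(aq)
Ksp = [Mg^2+][F^-]^2
With molar solubility s: [Mg^2+] = s, [F^-] = 2s.
So Ksp = s × (2s)^2 = 4s^3
Solving, s = (6.8 × 10^-11/4)^(1/3) = 2.6 × 10^-4 M

s = 2.6 x 10^-4 M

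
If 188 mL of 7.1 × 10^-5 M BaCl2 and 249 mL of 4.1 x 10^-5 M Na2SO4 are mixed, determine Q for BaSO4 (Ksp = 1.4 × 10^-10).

Q ≈ 7.1e-10

Total volume = 188 + 249 = 437 mL.
[Ba^2+] = 7.1 × 10^-5 × (188/437) = 3.05 x 10^-5 M
[SO4^2-] = 4.1 × 10^-5 × (249/437) = 2.34 × 10^-5 M
BaSO4(s) <=> Ba^2+(aq) + SO4^2-(aq), so Q = [Ba^2+][SO4^2-]
Q = (3.05 × 10^-5)(2.34 × 10^-5) = 7.1 x 10^-10
Q > Ksp, so BaSO4 will precipitate.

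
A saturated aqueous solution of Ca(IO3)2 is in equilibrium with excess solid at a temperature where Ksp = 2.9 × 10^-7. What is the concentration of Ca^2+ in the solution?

4.2 × 10^-3 M

Ca(IO3)2(s) <=> Ca^2+(aq) + 2 IO3^-(aq)
Ksp = [Ca^2+][IO3^-]^2
For each mole of Ca(IO3)2 that dissolves: [Ca^2+] = s, [IO3^-] = 2s.
So Ksp = s × (2s)^2 = 4s^3
s^3 = 2.9 × 10^-7 / 4, so s = 4.17 x 10^-3 M
[Ca^2+] = s = 4.2 × 10^-3 M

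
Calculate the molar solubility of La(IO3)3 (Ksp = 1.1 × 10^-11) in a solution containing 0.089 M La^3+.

1.7 × 10^-4 M

La(IO3)3(s) ⇌ La^3+ + 3 IO3^-
Ksp = [La^3+][IO3^-]^3
If s mol/L dissolves here, [La^3+] = 0.089 + s ≈ 0.089, [IO3^-] = 3s (since the La^3+ already present dominates).
Ksp ≈ 0.089 × (3s)^3
s = 1.7 × 10^-4 M
Check: s = 1.7 × 10^-4 ≪ 0.089, so the approximation is valid.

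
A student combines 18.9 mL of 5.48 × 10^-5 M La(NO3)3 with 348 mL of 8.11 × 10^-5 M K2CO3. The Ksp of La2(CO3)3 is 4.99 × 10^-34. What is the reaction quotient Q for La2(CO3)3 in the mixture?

Q = 3.63 x 10^-24

Total volume = 18.9 + 348 = 366.9 mL.
[La^3+] = 5.48 × 10^-5 × (18.9/366.9) = 2.823 x 10^-6 M
[CO3^2-] = 8.11 × 10^-5 × (348/366.9) = 7.692 x 10^-5 M
La2(CO3)3(s) <=> 2 La^3+(aq) + 3 CO3^2-(aq), so Q = [La^3+]^2[CO3^2-]^3
Q = (2.823 × 10^-6)^2(7.692 × 10^-5)^3 = 3.63 x 10^-24
Q > Ksp, so La2(CO3)3 will precipitate.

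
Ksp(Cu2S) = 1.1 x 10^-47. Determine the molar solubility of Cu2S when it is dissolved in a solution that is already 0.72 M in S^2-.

Cu2S(s) <=> 2 Cu^+(aq) + S^2-(aq)
Ksp = [Cu^+]^2[S^2-]
Let s = moles of Cu2S that dissolve per litre. [Cu^+] = 2s, [S^2-] = 0.72 + s ≈ 0.72 (since the S^2- already present dominates).
Ksp ≈ (2s)^2 × 0.72
s = 2.0 x 10^-24 M
Check: s = 2.0 × 10^-24 ≪ 0.72, so the approximation is valid.

s = 2.0 × 10^-24 M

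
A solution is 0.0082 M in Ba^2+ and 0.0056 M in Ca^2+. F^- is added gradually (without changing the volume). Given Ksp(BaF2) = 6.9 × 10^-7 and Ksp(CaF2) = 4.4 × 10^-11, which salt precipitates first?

CaF2

Each salt begins to precipitate when Q = Ksp, i.e. when [F^-] reaches its threshold.
For BaF2: 6.9 × 10^-7 = 0.0082 × [F^-]^2  ⇒  [F^-] = 9.2 × 10^-3 M.
For CaF2: 4.4 × 10^-11 = 0.0056 × [F^-]^2  ⇒  [F^-] = 8.9 × 10^-5 M.
The salt with the lower threshold [F^-] precipitates first: CaF2.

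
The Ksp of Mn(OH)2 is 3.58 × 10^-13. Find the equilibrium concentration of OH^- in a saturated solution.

[OH^-] = 8.95 × 10^-5 M

Mn(OH)2(s) <=> Mn^2+(aq) + 2 OH^-(aq)
Ksp = [Mn^2+][OH^-]^2
If s mol/L of Mn(OH)2 dissolves, [Mn^2+] = s and [OH^-] = 2s.
Ksp = s(2s)^2 = 4s^3
Solving, s = (3.58 × 10^-13/4)^(1/3) = 4.473 x 10^-5 M
[OH^-] = 2s = 8.95 × 10^-5 M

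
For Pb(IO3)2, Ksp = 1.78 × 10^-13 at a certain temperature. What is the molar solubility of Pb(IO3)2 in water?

3.54 × 10^-5 M

Pb(IO3)2(s) <=> Pb^2+(aq) + 2 IO3^-(aq)
Ksp = [Pb^2+][IO3^-]^2
For each mole of Pb(IO3)2 that dissolves: [Pb^2+] = s, [IO3^-] = 2s.
So Ksp = s × (2s)^2 = 4s^3
s = (1.78 × 10^-13 / 4)^(1/3) = 3.54 x 10^-5 M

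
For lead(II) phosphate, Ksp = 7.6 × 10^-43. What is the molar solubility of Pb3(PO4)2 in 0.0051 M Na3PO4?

Pb3(PO4)2(s) <=> 3 Pb^2+ + 2 PO4^3-
Ksp = [Pb^2+]^3[PO4^3-]^2
Let s be the molar solubility in this solution. [Pb^2+] = 3s, [PO4^3-] = 0.0051 + 2s ≈ 0.0051 (common-ion effect: PO4^3- is already 0.0051 M).
Ksp ≈ (3s)^3 × (0.0051)^2
s = 1.0 x 10^-13 M
Check: 2s = 2.1 × 10^-13 ≪ 0.0051, so the approximation is valid.

1.0e-13 M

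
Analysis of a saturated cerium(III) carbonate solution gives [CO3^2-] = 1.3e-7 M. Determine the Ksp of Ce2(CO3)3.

Ksp = 1.7 × 10^-35

Ce2(CO3)3(s) <=> 2 Ce^3+ + 3 CO3^2-
Stoichiometry gives [Ce^3+] = (2/3)[CO3^2-] = 8.67 x 10^-8 M.
Ksp = [Ce^3+]^2[CO3^2-]^3
Ksp = (8.67 × 10^-8)^2 × (1.3 x 10^-7)^3 = 1.7 x 10^-35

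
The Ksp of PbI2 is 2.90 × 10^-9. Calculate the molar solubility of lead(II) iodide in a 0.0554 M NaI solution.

PbI2(s) ⇌ Pb^2+ + 2 I^-
Ksp = [Pb^2+][I^-]^2
Let s be the molar solubility in this solution. [Pb^2+] = s, [I^-] = 0.0554 + 2s ≈ 0.0554 (common-ion effect: I^- is already 0.0554 M).
Ksp ≈ s × (0.0554)^2
s = 9.45 × 10^-7 M
Check: 2s = 1.9 × 10^-6 ≪ 0.0554, so the approximation is valid.

9.45 x 10^-7 M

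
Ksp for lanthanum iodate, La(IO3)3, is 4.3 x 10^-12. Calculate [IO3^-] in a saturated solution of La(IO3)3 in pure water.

La(IO3)3(s) ⇌ La^3+ + 3 IO3^-
Ksp = [La^3+][IO3^-]^3
If s mol/L of La(IO3)3 dissolves, [La^3+] = s and [IO3^-] = 3s.
So Ksp = s × (3s)^3 = 27s^4
Solving, s = (4.3 x 10^-12/27)^(1/4) = 6.32 × 10^-4 M
[IO3^-] = 3s = 1.9 × 10^-3 M

[IO3^-] ≈ 1.9 × 10^-3 M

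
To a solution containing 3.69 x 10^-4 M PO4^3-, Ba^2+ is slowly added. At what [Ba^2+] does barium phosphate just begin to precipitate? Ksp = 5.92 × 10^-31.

1.63 × 10^-8 M

Ba3(PO4)2(s) <=> 3 Ba^2+(aq) + 2 PO4^3-(aq)
Ksp = [Ba^2+]^3[PO4^3-]^2
Precipitation begins when Q = Ksp. With [PO4^3-] = 3.69 x 10^-4 M:
5.92 × 10^-31 = (3.69 x 10^-4)^2 × [Ba^2+]^3
[Ba^2+] = (5.92 × 10^-31 / 1.362 × 10^-7)^(1/3) = 1.63 × 10^-8 M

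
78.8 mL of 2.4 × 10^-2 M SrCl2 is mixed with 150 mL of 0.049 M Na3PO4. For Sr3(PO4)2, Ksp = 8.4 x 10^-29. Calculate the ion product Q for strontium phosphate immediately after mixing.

Total volume = 78.8 + 150 = 228.8 mL.
[Sr^2+] = 2.4 x 10^-2 × (78.8/228.8) = 8.27 x 10^-3 M
[PO4^3-] = 4.9 × 10^-2 × (150/228.8) = 3.21 × 10^-2 M
Sr3(PO4)2(s) ⇌ 3 Sr^2+ + 2 PO4^3-, so Q = [Sr^2+]^3[PO4^3-]^2
Q = (8.27 x 10^-3)^3(3.21 × 10^-2)^2 = 5.8 x 10^-10
Q > Ksp, so Sr3(PO4)2 will precipitate.

Q ≈ 5.8 × 10^-10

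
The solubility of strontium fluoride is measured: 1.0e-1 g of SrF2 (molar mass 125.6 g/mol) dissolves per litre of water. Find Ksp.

Molar solubility s = (1.0 x 10^-1 g/L) / (125.6 g/mol) = 7.96 × 10^-4 M.
SrF2(s) ⇌ Sr^2+(aq) + 2 F^-(aq)
Let s = molar solubility. Then [Sr^2+] = s and [F^-] = 2s.
Ksp = [Sr^2+][F^-]^2
Substituting: Ksp = s(2s)^2 = 4s^3
Ksp = 4 × (7.96 × 10^-4)^3 = 2.0 × 10^-9

Ksp ≈ 2.0 × 10^-9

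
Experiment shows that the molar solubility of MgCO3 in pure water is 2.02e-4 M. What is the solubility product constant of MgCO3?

Ksp ≈ 4.08e-8

MgCO3(s) ⇌ Mg^2+(aq) + CO3^2-(aq)
Let s = molar solubility. Then [Mg^2+] = s and [CO3^2-] = s.
Ksp = [Mg^2+][CO3^2-]
Ksp = s^2
Ksp = (2.02 × 10^-4)^2 = 4.08 × 10^-8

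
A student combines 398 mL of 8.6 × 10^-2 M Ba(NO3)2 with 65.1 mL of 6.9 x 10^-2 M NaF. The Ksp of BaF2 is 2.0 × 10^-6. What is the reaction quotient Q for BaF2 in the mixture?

7.0 × 10^-6

Total volume = 398 + 65.1 = 463.1 mL.
[Ba^2+] = 8.6 x 10^-2 × (398/463.1) = 7.39 × 10^-2 M
[F^-] = 6.9 x 10^-2 × (65.1/463.1) = 9.70 x 10^-3 M
BaF2(s) <=> Ba^2+ + 2 F^-, so Q = [Ba^2+][F^-]^2
Q = (7.39 × 10^-2)(9.70 × 10^-3)^2 = 7.0 × 10^-6
Q > Ksp, so BaF2 will precipitate.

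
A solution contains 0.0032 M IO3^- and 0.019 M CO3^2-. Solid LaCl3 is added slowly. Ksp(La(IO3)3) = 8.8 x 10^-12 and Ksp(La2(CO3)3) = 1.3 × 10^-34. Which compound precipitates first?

Each salt begins to precipitate when Q = Ksp, i.e. when [La^3+] reaches its threshold.
For La(IO3)3: 8.8 x 10^-12 = (0.0032)^3 × [La^3+]  ⇒  [La^3+] = 2.7 × 10^-4 M.
For La2(CO3)3: 1.3 × 10^-34 = (0.019)^3 × [La^3+]^2  ⇒  [La^3+] = 4.4 × 10^-15 M.
The salt with the lower threshold [La^3+] precipitates first: La2(CO3)3.

La2(CO3)3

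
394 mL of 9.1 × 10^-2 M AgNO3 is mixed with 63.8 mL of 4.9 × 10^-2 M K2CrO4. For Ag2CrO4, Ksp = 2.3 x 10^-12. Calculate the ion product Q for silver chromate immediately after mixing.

Total volume = 394 + 63.8 = 457.8 mL.
[Ag^+] = 9.1 x 10^-2 × (394/457.8) = 7.83 × 10^-2 M
[CrO4^2-] = 4.9 x 10^-2 × (63.8/457.8) = 6.83 × 10^-3 M
Ag2CrO4(s) <=> 2 Ag^+(aq) + CrO4^2-(aq), so Q = [Ag^+]^2[CrO4^2-]
Q = (7.83 × 10^-2)^2(6.83 × 10^-3) = 4.2 × 10^-5
Q > Ksp, so Ag2CrO4 will precipitate.

Q ≈ 4.2e-5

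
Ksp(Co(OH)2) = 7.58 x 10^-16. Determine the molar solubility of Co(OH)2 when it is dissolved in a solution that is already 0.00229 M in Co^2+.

Co(OH)2(s) <=> Co^2+(aq) + 2 OH^-(aq)
Ksp = [Co^2+][OH^-]^2
If s mol/L dissolves here, [Co^2+] = 0.00229 + s ≈ 0.00229, [OH^-] = 2s (Ksp is small, so little additional dissolves).
Ksp ≈ 0.00229 × (2s)^2
s = 2.88 x 10^-7 M
Check: s = 2.9 × 10^-7 ≪ 0.00229, so the approximation is valid.

s = 2.88e-7 M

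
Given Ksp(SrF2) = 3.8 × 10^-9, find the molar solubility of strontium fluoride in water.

s = 9.8 x 10^-4 M

SrF2(s) <=> Sr^2+(aq) + 2 F^-(aq)
Ksp = [Sr^2+][F^-]^2
For each mole of SrF2 that dissolves: [Sr^2+] = s, [F^-] = 2s.
So Ksp = s × (2s)^2 = 4s^3
s^3 = 3.8 × 10^-9 / 4, so s = 9.8 × 10^-4 M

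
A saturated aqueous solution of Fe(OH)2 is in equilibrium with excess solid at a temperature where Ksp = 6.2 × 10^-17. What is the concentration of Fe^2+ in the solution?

Fe(OH)2(s) ⇌ Fe^2+(aq) + 2 OH^-(aq)
Ksp = [Fe^2+][OH^-]^2
If s mol/L of Fe(OH)2 dissolves, [Fe^2+] = s and [OH^-] = 2s.
Ksp = s(2s)^2 = 4s^3
s^3 = 6.2 × 10^-17 / 4, so s = 2.49 × 10^-6 M
[Fe^2+] = s = 2.5 x 10^-6 M

[Fe^2+] ≈ 2.5 × 10^-6 M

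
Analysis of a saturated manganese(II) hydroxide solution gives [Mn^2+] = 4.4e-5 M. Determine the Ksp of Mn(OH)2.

Mn(OH)2(s) <=> Mn^2+ + 2 OH^-
Stoichiometry gives [OH^-] = (2/1)[Mn^2+] = 8.80 x 10^-5 M.
Ksp = [Mn^2+][OH^-]^2
Ksp = 4.4 × 10^-5 × (8.80 × 10^-5)^2 = 3.4 × 10^-13

Ksp = 3.4 × 10^-13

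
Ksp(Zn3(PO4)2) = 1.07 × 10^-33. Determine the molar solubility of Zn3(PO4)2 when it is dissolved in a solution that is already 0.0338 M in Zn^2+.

Zn3(PO4)2(s) ⇌ 3 Zn^2+(aq) + 2 PO4^3-(aq)
Ksp = [Zn^2+]^3[PO4^3-]^2
Let s = moles of Zn3(PO4)2 that dissolve per litre. [Zn^2+] = 0.0338 + 3s ≈ 0.0338, [PO4^3-] = 2s (since the Zn^2+ already present dominates).
Ksp ≈ (0.0338)^3 × (2s)^2
s = 2.63 × 10^-15 M
Check: 3s = 7.9 × 10^-15 ≪ 0.0338, so the approximation is valid.

s ≈ 2.63 x 10^-15 M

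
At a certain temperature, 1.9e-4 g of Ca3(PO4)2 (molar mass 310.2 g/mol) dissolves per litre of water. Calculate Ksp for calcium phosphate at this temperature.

Ksp ≈ 9.3 x 10^-30

Molar solubility s = (1.9 x 10^-4 g/L) / (310.2 g/mol) = 6.13 × 10^-7 M.
Ca3(PO4)2(s) ⇌ 3 Ca^2+ + 2 PO4^3-
Let s = molar solubility. Then [Ca^2+] = 3s and [PO4^3-] = 2s.
Ksp = [Ca^2+]^3[PO4^3-]^2
So Ksp = (3s)^3 × (2s)^2 = 108s^5
Ksp = 108 × (6.13 × 10^-7)^5 = 9.3 × 10^-30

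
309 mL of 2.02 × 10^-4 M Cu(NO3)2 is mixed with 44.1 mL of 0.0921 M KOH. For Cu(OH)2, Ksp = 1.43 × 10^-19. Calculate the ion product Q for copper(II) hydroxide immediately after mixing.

Q ≈ 2.34e-8

Total volume = 309 + 44.1 = 353.1 mL.
[Cu^2+] = 2.02 × 10^-4 × (309/353.1) = 1.768 × 10^-4 M
[OH^-] = 9.21 × 10^-2 × (44.1/353.1) = 1.150 x 10^-2 M
Cu(OH)2(s) ⇌ Cu^2+(aq) + 2 OH^-(aq), so Q = [Cu^2+][OH^-]^2
Q = (1.768 × 10^-4)(1.150 × 10^-2)^2 = 2.34 × 10^-8
Q > Ksp, so Cu(OH)2 will precipitate.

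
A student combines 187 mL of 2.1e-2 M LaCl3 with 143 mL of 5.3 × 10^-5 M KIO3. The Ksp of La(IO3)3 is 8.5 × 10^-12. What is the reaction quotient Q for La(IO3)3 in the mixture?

Total volume = 187 + 143 = 330 mL.
[La^3+] = 2.1 × 10^-2 × (187/330) = 1.19 x 10^-2 M
[IO3^-] = 5.3 x 10^-5 × (143/330) = 2.30 × 10^-5 M
La(IO3)3(s) <=> La^3+(aq) + 3 IO3^-(aq), so Q = [La^3+][IO3^-]^3
Q = (1.19 × 10^-2)(2.30 × 10^-5)^3 = 1.4 × 10^-16
Q < Ksp, so no precipitate of La(IO3)3 forms.

1.4 x 10^-16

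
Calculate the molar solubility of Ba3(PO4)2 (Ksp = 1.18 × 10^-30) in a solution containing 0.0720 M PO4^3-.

Ba3(PO4)2(s) <=> 3 Ba^2+ + 2 PO4^3-
Ksp = [Ba^2+]^3[PO4^3-]^2
If s mol/L dissolves here, [Ba^2+] = 3s, [PO4^3-] = 0.0720 + 2s ≈ 0.0720 (since the PO4^3- already present dominates).
Ksp ≈ (3s)^3 × (0.0720)^2
s = 2.04 x 10^-10 M
Check: 2s = 4.1 x 10^-10 ≪ 0.0720, so the approximation is valid.

s = 2.04 x 10^-10 M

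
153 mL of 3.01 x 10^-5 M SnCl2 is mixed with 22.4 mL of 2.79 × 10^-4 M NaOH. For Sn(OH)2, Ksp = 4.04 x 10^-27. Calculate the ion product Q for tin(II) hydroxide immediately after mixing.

Q ≈ 3.33e-14

Total volume = 153 + 22.4 = 175.4 mL.
[Sn^2+] = 3.01 × 10^-5 × (153/175.4) = 2.626 × 10^-5 M
[OH^-] = 2.79 × 10^-4 × (22.4/175.4) = 3.563 × 10^-5 M
Sn(OH)2(s) ⇌ Sn^2+ + 2 OH^-, so Q = [Sn^2+][OH^-]^2
Q = (2.626 × 10^-5)(3.563 × 10^-5)^2 = 3.33 × 10^-14
Q > Ksp, so Sn(OH)2 will precipitate.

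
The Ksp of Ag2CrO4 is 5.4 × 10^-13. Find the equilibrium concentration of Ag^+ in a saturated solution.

Ag2CrO4(s) ⇌ 2 Ag^+ + CrO4^2-
Ksp = [Ag^+]^2[CrO4^2-]
If s mol/L of Ag2CrO4 dissolves, [Ag^+] = 2s and [CrO4^2-] = s.
Ksp = (2s)^2s = 4s^3
s^3 = 5.4 × 10^-13 / 4, so s = 5.13 x 10^-5 M
[Ag^+] = 2s = 1.0 × 10^-4 M

[Ag^+] = 1.0 × 10^-4 M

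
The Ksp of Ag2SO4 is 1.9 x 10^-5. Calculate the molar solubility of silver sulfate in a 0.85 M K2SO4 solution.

Ag2SO4(s) <=> 2 Ag^+ + SO4^2-
Ksp = [Ag^+]^2[SO4^2-]
Let s be the molar solubility in this solution. [Ag^+] = 2s, [SO4^2-] = 0.85 + s ≈ 0.85 (common-ion effect: SO4^2- is already 0.85 M).
Ksp ≈ (2s)^2 × 0.85
s = 2.4 × 10^-3 M
Check: s = 2.4 × 10^-3 ≪ 0.85, so the approximation is valid.

s = 2.4 × 10^-3 M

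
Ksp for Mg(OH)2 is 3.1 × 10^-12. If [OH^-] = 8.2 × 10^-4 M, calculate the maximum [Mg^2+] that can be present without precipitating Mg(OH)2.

4.6 × 10^-6 M

Mg(OH)2(s) ⇌ Mg^2+(aq) + 2 OH^-(aq)
Ksp = [Mg^2+][OH^-]^2
Precipitation begins when Q = Ksp. With [OH^-] = 8.2 × 10^-4 M:
3.1 × 10^-12 = (8.2 × 10^-4)^2 × [Mg^2+]
[Mg^2+] = (3.1 × 10^-12 / 6.72 × 10^-7) = 4.6 × 10^-6 M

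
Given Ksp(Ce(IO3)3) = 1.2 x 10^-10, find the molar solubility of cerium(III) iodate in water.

s ≈ 1.5 x 10^-3 M

Ce(IO3)3(s) <=> Ce^3+ + 3 IO3^-
Ksp = [Ce^3+][IO3^-]^3
With molar solubility s: [Ce^3+] = s, [IO3^-] = 3s.
Substituting: Ksp = s(3s)^3 = 27s^4
s = (1.2 x 10^-10 / 27)^(1/4) = 1.5 x 10^-3 M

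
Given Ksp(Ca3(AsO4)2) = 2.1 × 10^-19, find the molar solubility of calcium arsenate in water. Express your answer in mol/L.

Ca3(AsO4)2(s) ⇌ 3 Ca^2+ + 2 AsO4^3-
Ksp = [Ca^2+]^3[AsO4^3-]^2
For each mole of Ca3(AsO4)2 that dissolves: [Ca^2+] = 3s, [AsO4^3-] = 2s.
Substituting: Ksp = (3s)^3(2s)^2 = 108s^5
s^5 = 2.1 × 10^-19 / 108, so s = 7.2 × 10^-5 M

7.2e-5 M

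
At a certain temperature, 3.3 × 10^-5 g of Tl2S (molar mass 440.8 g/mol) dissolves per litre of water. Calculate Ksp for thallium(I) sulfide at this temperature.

Ksp = 1.7e-21

Molar solubility s = (3.3 × 10^-5 g/L) / (440.8 g/mol) = 7.49 × 10^-8 M.
Tl2S(s) ⇌ 2 Tl^+(aq) + S^2-(aq)
Let s = molar solubility. Then [Tl^+] = 2s and [S^2-] = s.
Ksp = [Tl^+]^2[S^2-]
Ksp = (2s)^2s = 4s^3
With s = 7.49 × 10^-8: Ksp = 1.7 × 10^-21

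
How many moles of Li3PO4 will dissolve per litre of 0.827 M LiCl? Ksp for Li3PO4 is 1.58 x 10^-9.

2.79e-9 M

Li3PO4(s) ⇌ 3 Li^+(aq) + PO4^3-(aq)
Ksp = [Li^+]^3[PO4^3-]
Let s = moles of Li3PO4 that dissolve per litre. [Li^+] = 0.827 + 3s ≈ 0.827, [PO4^3-] = s (since Li^+ from LiCl dominates).
Ksp ≈ (0.827)^3 × s
s = 2.79 × 10^-9 M
Check: 3s = 8.4 x 10^-9 ≪ 0.827, so the approximation is valid.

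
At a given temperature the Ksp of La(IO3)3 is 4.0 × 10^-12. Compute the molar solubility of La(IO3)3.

s ≈ 6.2 x 10^-4 M

La(IO3)3(s) <=> La^3+(aq) + 3 IO3^-(aq)
Ksp = [La^3+][IO3^-]^3
If s mol/L of La(IO3)3 dissolves, [La^3+] = s and [IO3^-] = 3s.
So Ksp = s × (3s)^3 = 27s^4
s = (4.0 × 10^-12 / 27)^(1/4) = 6.2 × 10^-4 M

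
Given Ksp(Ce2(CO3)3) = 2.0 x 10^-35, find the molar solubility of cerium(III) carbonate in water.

4.5e-8 M

Ce2(CO3)3(s) ⇌ 2 Ce^3+ + 3 CO3^2-
Ksp = [Ce^3+]^2[CO3^2-]^3
If s mol/L of Ce2(CO3)3 dissolves, [Ce^3+] = 2s and [CO3^2-] = 3s.
So Ksp = (2s)^2 × (3s)^3 = 108s^5
s^5 = 2.0 x 10^-35 / 108, so s = 4.5 x 10^-8 M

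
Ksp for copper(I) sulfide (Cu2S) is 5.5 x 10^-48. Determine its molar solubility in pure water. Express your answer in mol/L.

s ≈ 1.1 × 10^-16 M

Cu2S(s) <=> 2 Cu^+ + S^2-
Ksp = [Cu^+]^2[S^2-]
If s mol/L of Cu2S dissolves, [Cu^+] = 2s and [S^2-] = s.
Substituting: Ksp = (2s)^2s = 4s^3
Solving, s = (5.5 x 10^-48/4)^(1/3) = 1.1 × 10^-16 M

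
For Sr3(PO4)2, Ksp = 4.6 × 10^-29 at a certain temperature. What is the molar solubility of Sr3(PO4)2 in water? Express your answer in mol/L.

8.4e-7 M

Sr3(PO4)2(s) ⇌ 3 Sr^2+ + 2 PO4^3-
Ksp = [Sr^2+]^3[PO4^3-]^2
For each mole of Sr3(PO4)2 that dissolves: [Sr^2+] = 3s, [PO4^3-] = 2s.
Ksp = (3s)^3(2s)^2 = 108s^5
s^5 = 4.6 × 10^-29 / 108, so s = 8.4 × 10^-7 M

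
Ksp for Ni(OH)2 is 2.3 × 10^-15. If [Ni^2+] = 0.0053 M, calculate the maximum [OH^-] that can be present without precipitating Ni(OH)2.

Ni(OH)2(s) <=> Ni^2+ + 2 OH^-
Ksp = [Ni^2+][OH^-]^2
Precipitation begins when Q = Ksp. With [Ni^2+] = 0.0053 M:
2.3 × 10^-15 = (0.0053) × [OH^-]^2
[OH^-] = (2.3 × 10^-15 / 5.3 x 10^-3)^(1/2) = 6.6 x 10^-7 M

[OH^-] ≈ 6.6 × 10^-7 M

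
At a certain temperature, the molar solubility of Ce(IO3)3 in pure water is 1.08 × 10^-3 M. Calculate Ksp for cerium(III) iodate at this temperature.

Ce(IO3)3(s) ⇌ Ce^3+(aq) + 3 IO3^-(aq)
If s mol/L of Ce(IO3)3 dissolves, [Ce^3+] = s and [IO3^-] = 3s.
Ksp = [Ce^3+][IO3^-]^3
Ksp = s(3s)^3 = 27s^4
With s = 1.08 x 10^-3: Ksp = 3.67 × 10^-11

Ksp ≈ 3.67 × 10^-11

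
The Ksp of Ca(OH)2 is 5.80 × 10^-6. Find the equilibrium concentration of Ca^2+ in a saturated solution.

Ca(OH)2(s) <=> Ca^2+(aq) + 2 OH^-(aq)
Ksp = [Ca^2+][OH^-]^2
With molar solubility s: [Ca^2+] = s, [OH^-] = 2s.
So Ksp = s × (2s)^2 = 4s^3
s = (5.80 × 10^-6 / 4)^(1/3) = 1.132 x 10^-2 M
[Ca^2+] = s = 1.13 x 10^-2 M

[Ca^2+] = 0.0113 M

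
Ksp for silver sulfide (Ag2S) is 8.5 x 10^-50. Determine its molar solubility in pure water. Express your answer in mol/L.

s ≈ 2.8e-17 M

Ag2S(s) <=> 2 Ag^+ + S^2-
Ksp = [Ag^+]^2[S^2-]
For each mole of Ag2S that dissolves: [Ag^+] = 2s, [S^2-] = s.
So Ksp = (2s)^2 × s = 4s^3
s = (8.5 x 10^-50 / 4)^(1/3) = 2.8 × 10^-17 M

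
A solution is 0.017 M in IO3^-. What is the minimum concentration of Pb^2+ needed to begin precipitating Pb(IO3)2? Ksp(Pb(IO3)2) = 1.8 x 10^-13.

Pb(IO3)2(s) ⇌ Pb^2+(aq) + 2 IO3^-(aq)
Ksp = [Pb^2+][IO3^-]^2
Precipitation begins when Q = Ksp. With [IO3^-] = 0.017 M:
1.8 x 10^-13 = (0.017)^2 × [Pb^2+]
[Pb^2+] = (1.8 x 10^-13 / 2.89 × 10^-4) = 6.2 x 10^-10 M

[Pb^2+] ≈ 6.2 × 10^-10 M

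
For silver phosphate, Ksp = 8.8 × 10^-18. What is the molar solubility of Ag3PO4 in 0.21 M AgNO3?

Ag3PO4(s) <=> 3 Ag^+ + PO4^3-
Ksp = [Ag^+]^3[PO4^3-]
If s mol/L dissolves here, [Ag^+] = 0.21 + 3s ≈ 0.21, [PO4^3-] = s (since Ag^+ from AgNO3 dominates).
Ksp ≈ (0.21)^3 × s
s = 9.5 × 10^-16 M
Check: 3s = 2.9 × 10^-15 ≪ 0.21, so the approximation is valid.

s ≈ 9.5 × 10^-16 M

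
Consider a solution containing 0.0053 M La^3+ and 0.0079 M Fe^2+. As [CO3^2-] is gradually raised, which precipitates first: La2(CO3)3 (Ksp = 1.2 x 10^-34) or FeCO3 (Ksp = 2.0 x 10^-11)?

La2(CO3)3

Precipitation of each salt starts when its ion product equals its Ksp.
For La2(CO3)3: 1.2 x 10^-34 = (0.0053)^2 × [CO3^2-]^3  ⇒  [CO3^2-] = 1.6 × 10^-10 M.
For FeCO3: 2.0 x 10^-11 = 0.0079 × [CO3^2-]  ⇒  [CO3^2-] = 2.5 x 10^-9 M.
The salt with the lower threshold [CO3^2-] precipitates first: La2(CO3)3.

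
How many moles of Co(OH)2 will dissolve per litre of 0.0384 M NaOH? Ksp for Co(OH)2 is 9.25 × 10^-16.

Co(OH)2(s) <=> Co^2+ + 2 OH^-
Ksp = [Co^2+][OH^-]^2
Let s = moles of Co(OH)2 that dissolve per litre. [Co^2+] = s, [OH^-] = 0.0384 + 2s ≈ 0.0384 (common-ion effect: OH^- is already 0.0384 M).
Ksp ≈ s × (0.0384)^2
s = 6.27 × 10^-13 M
Check: 2s = 1.3 × 10^-12 ≪ 0.0384, so the approximation is valid.

6.27e-13 M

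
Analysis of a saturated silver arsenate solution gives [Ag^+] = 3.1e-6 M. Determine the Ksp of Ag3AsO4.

Ksp = 3.1 x 10^-23

Ag3AsO4(s) <=> 3 Ag^+ + AsO4^3-
Stoichiometry gives [AsO4^3-] = (1/3)[Ag^+] = 1.03 x 10^-6 M.
Ksp = [Ag^+]^3[AsO4^3-]
Ksp = (3.1 × 10^-6)^3 × 1.03 x 10^-6 = 3.1 x 10^-23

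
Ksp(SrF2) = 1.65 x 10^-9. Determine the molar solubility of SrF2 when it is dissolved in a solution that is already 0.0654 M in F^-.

3.86 x 10^-7 M

SrF2(s) ⇌ Sr^2+(aq) + 2 F^-(aq)
Ksp = [Sr^2+][F^-]^2
Let s be the molar solubility in this solution. [Sr^2+] = s, [F^-] = 0.0654 + 2s ≈ 0.0654 (common-ion effect: F^- is already 0.0654 M).
Ksp ≈ s × (0.0654)^2
s = 3.86 × 10^-7 M
Check: 2s = 7.7 × 10^-7 ≪ 0.0654, so the approximation is valid.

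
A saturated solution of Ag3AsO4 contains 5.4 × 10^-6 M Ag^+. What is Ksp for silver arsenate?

Ag3AsO4(s) ⇌ 3 Ag^+(aq) + AsO4^3-(aq)
Stoichiometry gives [AsO4^3-] = (1/3)[Ag^+] = 1.80 x 10^-6 M.
Ksp = [Ag^+]^3[AsO4^3-]
Ksp = (5.4 x 10^-6)^3 × 1.80 x 10^-6 = 2.8 × 10^-22

2.8 × 10^-22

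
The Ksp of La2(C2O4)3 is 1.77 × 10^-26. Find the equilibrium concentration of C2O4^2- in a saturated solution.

[C2O4^2-] = 8.32e-6 M

La2(C2O4)3(s) <=> 2 La^3+(aq) + 3 C2O4^2-(aq)
Ksp = [La^3+]^2[C2O4^2-]^3
If s mol/L of La2(C2O4)3 dissolves, [La^3+] = 2s and [C2O4^2-] = 3s.
So Ksp = (2s)^2 × (3s)^3 = 108s^5
s^5 = 1.77 × 10^-26 / 108, so s = 2.773 × 10^-6 M
[C2O4^2-] = 3s = 8.32 × 10^-6 M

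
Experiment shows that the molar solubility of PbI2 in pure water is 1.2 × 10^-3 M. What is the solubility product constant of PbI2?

6.9 × 10^-9

PbI2(s) ⇌ Pb^2+ + 2 I^-
Let s = molar solubility. Then [Pb^2+] = s and [I^-] = 2s.
Ksp = [Pb^2+][I^-]^2
Ksp = s(2s)^2 = 4s^3
With s = 1.2 × 10^-3: Ksp = 6.9 × 10^-9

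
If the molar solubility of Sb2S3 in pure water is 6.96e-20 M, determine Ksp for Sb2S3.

Sb2S3(s) ⇌ 2 Sb^3+ + 3 S^2-
Let s = molar solubility. Then [Sb^3+] = 2s and [S^2-] = 3s.
Ksp = [Sb^3+]^2[S^2-]^3
Substituting: Ksp = (2s)^2(3s)^3 = 108s^5
With s = 6.96 × 10^-20: Ksp = 1.76 × 10^-94

Ksp = 1.76e-94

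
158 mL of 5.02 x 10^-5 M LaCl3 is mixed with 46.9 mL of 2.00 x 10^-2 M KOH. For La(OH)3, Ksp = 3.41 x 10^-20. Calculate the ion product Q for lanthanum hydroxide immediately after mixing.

Total volume = 158 + 46.9 = 204.9 mL.
[La^3+] = 5.02 x 10^-5 × (158/204.9) = 3.871 x 10^-5 M
[OH^-] = 2.00 × 10^-2 × (46.9/204.9) = 4.578 x 10^-3 M
La(OH)3(s) ⇌ La^3+ + 3 OH^-, so Q = [La^3+][OH^-]^3
Q = (3.871 × 10^-5)(4.578 × 10^-3)^3 = 3.71 x 10^-12
Q > Ksp, so La(OH)3 will precipitate.

Q = 3.71 × 10^-12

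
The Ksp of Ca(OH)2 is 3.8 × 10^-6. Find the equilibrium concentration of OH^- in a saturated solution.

0.020 M

Ca(OH)2(s) ⇌ Ca^2+(aq) + 2 OH^-(aq)
Ksp = [Ca^2+][OH^-]^2
With molar solubility s: [Ca^2+] = s, [OH^-] = 2s.
Ksp = s(2s)^2 = 4s^3
s = (3.8 × 10^-6 / 4)^(1/3) = 9.83 × 10^-3 M
[OH^-] = 2s = 2.0 x 10^-2 M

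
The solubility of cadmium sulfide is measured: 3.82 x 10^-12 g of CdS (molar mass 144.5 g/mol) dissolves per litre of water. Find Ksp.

Ksp ≈ 6.99 × 10^-28

Molar solubility s = (3.82 × 10^-12 g/L) / (144.5 g/mol) = 2.644 × 10^-14 M.
CdS(s) ⇌ Cd^2+ + S^2-
For each mole of CdS that dissolves: [Cd^2+] = s, [S^2-] = s.
Ksp = [Cd^2+][S^2-]
Ksp = s × s = s^2
Ksp = (2.644 × 10^-14)^2 = 6.99 × 10^-28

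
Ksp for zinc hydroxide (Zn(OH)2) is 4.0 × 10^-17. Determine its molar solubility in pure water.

Zn(OH)2(s) <=> Zn^2+ + 2 OH^-
Ksp = [Zn^2+][OH^-]^2
For each mole of Zn(OH)2 that dissolves: [Zn^2+] = s, [OH^-] = 2s.
Ksp = s(2s)^2 = 4s^3
s^3 = 4.0 × 10^-17 / 4, so s = 2.2 × 10^-6 M

2.2e-6 M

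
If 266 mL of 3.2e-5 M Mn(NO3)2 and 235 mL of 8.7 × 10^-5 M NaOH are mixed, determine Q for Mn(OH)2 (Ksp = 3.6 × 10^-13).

Q = 2.8 x 10^-14

Total volume = 266 + 235 = 501 mL.
[Mn^2+] = 3.2 × 10^-5 × (266/501) = 1.70 × 10^-5 M
[OH^-] = 8.7 x 10^-5 × (235/501) = 4.08 × 10^-5 M
Mn(OH)2(s) ⇌ Mn^2+(aq) + 2 OH^-(aq), so Q = [Mn^2+][OH^-]^2
Q = (1.70 × 10^-5)(4.08 x 10^-5)^2 = 2.8 × 10^-14
Q < Ksp, so no precipitate of Mn(OH)2 forms.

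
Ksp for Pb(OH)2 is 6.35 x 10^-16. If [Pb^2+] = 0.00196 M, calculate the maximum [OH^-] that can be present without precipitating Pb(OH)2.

[OH^-] ≈ 5.69e-7 M

Pb(OH)2(s) ⇌ Pb^2+(aq) + 2 OH^-(aq)
Ksp = [Pb^2+][OH^-]^2
Precipitation begins when Q = Ksp. With [Pb^2+] = 0.00196 M:
6.35 x 10^-16 = (0.00196) × [OH^-]^2
[OH^-] = (6.35 x 10^-16 / 1.96 × 10^-3)^(1/2) = 5.69 x 10^-7 M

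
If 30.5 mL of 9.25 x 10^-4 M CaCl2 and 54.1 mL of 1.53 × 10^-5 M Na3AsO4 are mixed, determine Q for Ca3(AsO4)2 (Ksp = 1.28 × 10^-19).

3.55e-21

Total volume = 30.5 + 54.1 = 84.6 mL.
[Ca^2+] = 9.25 × 10^-4 × (30.5/84.6) = 3.335 × 10^-4 M
[AsO4^3-] = 1.53 × 10^-5 × (54.1/84.6) = 9.784 × 10^-6 M
Ca3(AsO4)2(s) <=> 3 Ca^2+ + 2 AsO4^3-, so Q = [Ca^2+]^3[AsO4^3-]^2
Q = (3.335 × 10^-4)^3(9.784 x 10^-6)^2 = 3.55 × 10^-21
Q < Ksp, so no precipitate of Ca3(AsO4)2 forms.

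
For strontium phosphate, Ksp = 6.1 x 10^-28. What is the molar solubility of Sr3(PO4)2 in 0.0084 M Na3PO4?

s = 6.8 × 10^-9 M

Sr3(PO4)2(s) ⇌ 3 Sr^2+(aq) + 2 PO4^3-(aq)
Ksp = [Sr^2+]^3[PO4^3-]^2
If s mol/L dissolves here, [Sr^2+] = 3s, [PO4^3-] = 0.0084 + 2s ≈ 0.0084 (since PO4^3- from Na3PO4 dominates).
Ksp ≈ (3s)^3 × (0.0084)^2
s = 6.8 × 10^-9 M
Check: 2s = 1.4 × 10^-8 ≪ 0.0084, so the approximation is valid.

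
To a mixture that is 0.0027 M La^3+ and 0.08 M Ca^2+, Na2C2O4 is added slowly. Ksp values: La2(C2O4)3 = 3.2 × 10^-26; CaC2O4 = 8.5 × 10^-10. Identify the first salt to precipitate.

Precipitation of each salt starts when its ion product equals its Ksp.
For La2(C2O4)3: 3.2 × 10^-26 = (0.0027)^2 × [C2O4^2-]^3  ⇒  [C2O4^2-] = 1.6 × 10^-7 M.
For CaC2O4: 8.5 × 10^-10 = 0.08 × [C2O4^2-]  ⇒  [C2O4^2-] = 1.1 × 10^-8 M.
The salt with the lower threshold [C2O4^2-] precipitates first: CaC2O4.

CaC2O4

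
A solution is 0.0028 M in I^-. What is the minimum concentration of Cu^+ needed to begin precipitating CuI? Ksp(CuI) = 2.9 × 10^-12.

[Cu^+] = 1.0 x 10^-9 M

CuI(s) <=> Cu^+ + I^-
Ksp = [Cu^+][I^-]
Precipitation begins when Q = Ksp. With [I^-] = 0.0028 M:
2.9 × 10^-12 = (0.0028) × [Cu^+]
[Cu^+] = (2.9 × 10^-12 / 2.8 x 10^-3) = 1.0 × 10^-9 M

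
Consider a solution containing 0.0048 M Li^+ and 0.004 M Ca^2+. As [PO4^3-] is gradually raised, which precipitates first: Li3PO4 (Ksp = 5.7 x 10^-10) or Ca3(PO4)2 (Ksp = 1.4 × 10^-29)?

Precipitation of each salt starts when its ion product equals its Ksp.
For Li3PO4: 5.7 x 10^-10 = (0.0048)^3 × [PO4^3-]  ⇒  [PO4^3-] = 5.2 × 10^-3 M.
For Ca3(PO4)2: 1.4 × 10^-29 = (0.004)^3 × [PO4^3-]^2  ⇒  [PO4^3-] = 1.5 x 10^-11 M.
The salt with the lower threshold [PO4^3-] precipitates first: Ca3(PO4)2.

Ca3(PO4)2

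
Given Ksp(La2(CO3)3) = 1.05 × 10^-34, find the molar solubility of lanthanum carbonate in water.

s = 6.27 x 10^-8 M

La2(CO3)3(s) <=> 2 La^3+(aq) + 3 CO3^2-(aq)
Ksp = [La^3+]^2[CO3^2-]^3
With molar solubility s: [La^3+] = 2s, [CO3^2-] = 3s.
So Ksp = (2s)^2 × (3s)^3 = 108s^5
s = (1.05 × 10^-34 / 108)^(1/5) = 6.27 × 10^-8 M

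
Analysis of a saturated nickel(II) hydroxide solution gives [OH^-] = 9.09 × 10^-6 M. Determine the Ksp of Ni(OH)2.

Ksp = 3.76 × 10^-16

Ni(OH)2(s) ⇌ Ni^2+ + 2 OH^-
Stoichiometry gives [Ni^2+] = (1/2)[OH^-] = 4.545 × 10^-6 M.
Ksp = [Ni^2+][OH^-]^2
Ksp = 4.545 x 10^-6 × (9.09 × 10^-6)^2 = 3.76 x 10^-16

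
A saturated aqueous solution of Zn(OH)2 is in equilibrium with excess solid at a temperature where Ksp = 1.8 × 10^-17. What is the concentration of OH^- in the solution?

Zn(OH)2(s) <=> Zn^2+ + 2 OH^-
Ksp = [Zn^2+][OH^-]^2
If s mol/L of Zn(OH)2 dissolves, [Zn^2+] = s and [OH^-] = 2s.
So Ksp = s × (2s)^2 = 4s^3
s = (1.8 × 10^-17 / 4)^(1/3) = 1.65 x 10^-6 M
[OH^-] = 2s = 3.3 x 10^-6 M

[OH^-] ≈ 3.3e-6 M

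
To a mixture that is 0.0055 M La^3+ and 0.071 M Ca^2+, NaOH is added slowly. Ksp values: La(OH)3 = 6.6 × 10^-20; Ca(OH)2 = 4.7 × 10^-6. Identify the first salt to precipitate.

La(OH)3

Precipitation of each salt starts when its ion product equals its Ksp.
For La(OH)3: 6.6 × 10^-20 = 0.0055 × [OH^-]^3  ⇒  [OH^-] = 2.3 × 10^-6 M.
For Ca(OH)2: 4.7 × 10^-6 = 0.071 × [OH^-]^2  ⇒  [OH^-] = 8.1 × 10^-3 M.
The salt with the lower threshold [OH^-] precipitates first: La(OH)3.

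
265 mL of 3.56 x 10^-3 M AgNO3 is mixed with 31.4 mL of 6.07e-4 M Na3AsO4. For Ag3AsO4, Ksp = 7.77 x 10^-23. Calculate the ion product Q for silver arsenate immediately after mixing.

Q ≈ 2.07e-12

Total volume = 265 + 31.4 = 296.4 mL.
[Ag^+] = 3.56 x 10^-3 × (265/296.4) = 3.183 x 10^-3 M
[AsO4^3-] = 6.07 x 10^-4 × (31.4/296.4) = 6.430 × 10^-5 M
Ag3AsO4(s) ⇌ 3 Ag^+ + AsO4^3-, so Q = [Ag^+]^3[AsO4^3-]
Q = (3.183 × 10^-3)^3(6.430 × 10^-5) = 2.07 × 10^-12
Q > Ksp, so Ag3AsO4 will precipitate.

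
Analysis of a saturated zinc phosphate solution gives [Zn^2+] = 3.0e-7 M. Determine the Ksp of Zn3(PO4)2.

1.1e-33

Zn3(PO4)2(s) ⇌ 3 Zn^2+(aq) + 2 PO4^3-(aq)
Stoichiometry gives [PO4^3-] = (2/3)[Zn^2+] = 2.00 × 10^-7 M.
Ksp = [Zn^2+]^3[PO4^3-]^2
Ksp = (3.0 × 10^-7)^3 × (2.00 × 10^-7)^2 = 1.1 × 10^-33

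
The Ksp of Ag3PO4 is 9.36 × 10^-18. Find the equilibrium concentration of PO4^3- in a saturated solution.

2.43 × 10^-5 M

Ag3PO4(s) <=> 3 Ag^+ + PO4^3-
Ksp = [Ag^+]^3[PO4^3-]
For each mole of Ag3PO4 that dissolves: [Ag^+] = 3s, [PO4^3-] = s.
Substituting: Ksp = (3s)^3s = 27s^4
s = (9.36 × 10^-18 / 27)^(1/4) = 2.426 x 10^-5 M
[PO4^3-] = s = 2.43 x 10^-5 M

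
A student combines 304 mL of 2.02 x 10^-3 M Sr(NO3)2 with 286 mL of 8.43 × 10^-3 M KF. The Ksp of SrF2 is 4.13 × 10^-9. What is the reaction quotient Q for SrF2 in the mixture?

Total volume = 304 + 286 = 590 mL.
[Sr^2+] = 2.02 × 10^-3 × (304/590) = 1.041 x 10^-3 M
[F^-] = 8.43 × 10^-3 × (286/590) = 4.086 × 10^-3 M
SrF2(s) <=> Sr^2+ + 2 F^-, so Q = [Sr^2+][F^-]^2
Q = (1.041 × 10^-3)(4.086 × 10^-3)^2 = 1.74 × 10^-8
Q > Ksp, so SrF2 will precipitate.

1.74 x 10^-8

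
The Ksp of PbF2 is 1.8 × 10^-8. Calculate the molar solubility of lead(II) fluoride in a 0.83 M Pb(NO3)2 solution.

s = 7.4e-5 M

PbF2(s) <=> Pb^2+ + 2 F^-
Ksp = [Pb^2+][F^-]^2
If s mol/L dissolves here, [Pb^2+] = 0.83 + s ≈ 0.83, [F^-] = 2s (common-ion effect: Pb^2+ is already 0.83 M).
Ksp ≈ 0.83 × (2s)^2
s = 7.4 × 10^-5 M
Check: s = 7.4 × 10^-5 ≪ 0.83, so the approximation is valid.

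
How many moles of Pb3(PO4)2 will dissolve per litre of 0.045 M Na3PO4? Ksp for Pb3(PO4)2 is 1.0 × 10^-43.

s = 1.2 × 10^-14 M

Pb3(PO4)2(s) ⇌ 3 Pb^2+(aq) + 2 PO4^3-(aq)
Ksp = [Pb^2+]^3[PO4^3-]^2
Let s = moles of Pb3(PO4)2 that dissolve per litre. [Pb^2+] = 3s, [PO4^3-] = 0.045 + 2s ≈ 0.045 (common-ion effect: PO4^3- is already 0.045 M).
Ksp ≈ (3s)^3 × (0.045)^2
s = 1.2 × 10^-14 M
Check: 2s = 2.4 × 10^-14 ≪ 0.045, so the approximation is valid.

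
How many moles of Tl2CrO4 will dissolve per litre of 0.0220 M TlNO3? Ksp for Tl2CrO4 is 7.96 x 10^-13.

s ≈ 1.64e-9 M

Tl2CrO4(s) <=> 2 Tl^+ + CrO4^2-
Ksp = [Tl^+]^2[CrO4^2-]
Let s be the molar solubility in this solution. [Tl^+] = 0.0220 + 2s ≈ 0.0220, [CrO4^2-] = s (common-ion effect: Tl^+ is already 0.0220 M).
Ksp ≈ (0.0220)^2 × s
s = 1.64 × 10^-9 M
Check: 2s = 3.3 x 10^-9 ≪ 0.0220, so the approximation is valid.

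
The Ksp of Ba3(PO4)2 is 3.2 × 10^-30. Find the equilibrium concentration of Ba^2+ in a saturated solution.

Ba3(PO4)2(s) ⇌ 3 Ba^2+ + 2 PO4^3-
Ksp = [Ba^2+]^3[PO4^3-]^2
For each mole of Ba3(PO4)2 that dissolves: [Ba^2+] = 3s, [PO4^3-] = 2s.
So Ksp = (3s)^3 × (2s)^2 = 108s^5
Solving, s = (3.2 × 10^-30/108)^(1/5) = 4.95 x 10^-7 M
[Ba^2+] = 3s = 1.5 × 10^-6 M

[Ba^2+] ≈ 1.5e-6 M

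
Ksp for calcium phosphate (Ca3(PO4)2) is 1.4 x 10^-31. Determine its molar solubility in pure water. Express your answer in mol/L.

s ≈ 2.6 × 10^-7 M

Ca3(PO4)2(s) <=> 3 Ca^2+ + 2 PO4^3-
Ksp = [Ca^2+]^3[PO4^3-]^2
For each mole of Ca3(PO4)2 that dissolves: [Ca^2+] = 3s, [PO4^3-] = 2s.
Ksp = (3s)^3(2s)^2 = 108s^5
Solving, s = (1.4 x 10^-31/108)^(1/5) = 2.6 × 10^-7 M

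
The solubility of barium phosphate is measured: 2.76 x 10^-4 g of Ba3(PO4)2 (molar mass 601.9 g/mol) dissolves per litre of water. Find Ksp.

2.19e-30

Molar solubility s = (2.76 × 10^-4 g/L) / (601.9 g/mol) = 4.585 x 10^-7 M.
Ba3(PO4)2(s) ⇌ 3 Ba^2+(aq) + 2 PO4^3-(aq)
If s mol/L of Ba3(PO4)2 dissolves, [Ba^2+] = 3s and [PO4^3-] = 2s.
Ksp = [Ba^2+]^3[PO4^3-]^2
Substituting: Ksp = (3s)^3(2s)^2 = 108s^5
Ksp = 108 × (4.585 × 10^-7)^5 = 2.19 × 10^-30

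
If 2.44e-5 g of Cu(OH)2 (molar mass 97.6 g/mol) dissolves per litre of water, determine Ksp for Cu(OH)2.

Molar solubility s = (2.44 x 10^-5 g/L) / (97.6 g/mol) = 2.500 x 10^-7 M.
Cu(OH)2(s) ⇌ Cu^2+(aq) + 2 OH^-(aq)
If s mol/L of Cu(OH)2 dissolves, [Cu^2+] = s and [OH^-] = 2s.
Ksp = [Cu^2+][OH^-]^2
Substituting: Ksp = s(2s)^2 = 4s^3
Ksp = 4 × (2.500 × 10^-7)^3 = 6.25 × 10^-20

6.25 x 10^-20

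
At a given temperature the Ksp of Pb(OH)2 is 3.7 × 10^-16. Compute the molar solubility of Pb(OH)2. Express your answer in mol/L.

Pb(OH)2(s) <=> Pb^2+ + 2 OH^-
Ksp = [Pb^2+][OH^-]^2
If s mol/L of Pb(OH)2 dissolves, [Pb^2+] = s and [OH^-] = 2s.
So Ksp = s × (2s)^2 = 4s^3
s^3 = 3.7 × 10^-16 / 4, so s = 4.5 × 10^-6 M

s = 4.5e-6 M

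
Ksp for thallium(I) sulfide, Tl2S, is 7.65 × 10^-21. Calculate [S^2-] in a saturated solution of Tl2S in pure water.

1.24 x 10^-7 M

Tl2S(s) ⇌ 2 Tl^+ + S^2-
Ksp = [Tl^+]^2[S^2-]
With molar solubility s: [Tl^+] = 2s, [S^2-] = s.
Ksp = (2s)^2s = 4s^3
s = (7.65 × 10^-21 / 4)^(1/3) = 1.241 × 10^-7 M
[S^2-] = s = 1.24 × 10^-7 M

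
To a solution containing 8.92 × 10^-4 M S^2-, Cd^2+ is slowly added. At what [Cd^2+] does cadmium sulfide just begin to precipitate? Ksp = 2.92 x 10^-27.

CdS(s) ⇌ Cd^2+ + S^2-
Ksp = [Cd^2+][S^2-]
Precipitation begins when Q = Ksp. With [S^2-] = 8.92 × 10^-4 M:
2.92 x 10^-27 = (8.92 × 10^-4) × [Cd^2+]
[Cd^2+] = (2.92 x 10^-27 / 8.92 × 10^-4) = 3.27 × 10^-24 M

3.27 x 10^-24 M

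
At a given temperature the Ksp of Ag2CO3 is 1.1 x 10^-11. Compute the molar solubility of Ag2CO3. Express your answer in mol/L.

Ag2CO3(s) ⇌ 2 Ag^+(aq) + CO3^2-(aq)
Ksp = [Ag^+]^2[CO3^2-]
With molar solubility s: [Ag^+] = 2s, [CO3^2-] = s.
Substituting: Ksp = (2s)^2s = 4s^3
s = (1.1 x 10^-11 / 4)^(1/3) = 1.4 × 10^-4 M

1.4 × 10^-4 M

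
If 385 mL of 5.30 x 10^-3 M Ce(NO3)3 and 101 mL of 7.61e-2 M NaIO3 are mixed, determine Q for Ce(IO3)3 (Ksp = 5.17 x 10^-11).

Q ≈ 1.66e-8

Total volume = 385 + 101 = 486 mL.
[Ce^3+] = 5.30 × 10^-3 × (385/486) = 4.199 × 10^-3 M
[IO3^-] = 7.61 × 10^-2 × (101/486) = 1.582 × 10^-2 M
Ce(IO3)3(s) ⇌ Ce^3+(aq) + 3 IO3^-(aq), so Q = [Ce^3+][IO3^-]^3
Q = (4.199 x 10^-3)(1.582 x 10^-2)^3 = 1.66 x 10^-8
Q > Ksp, so Ce(IO3)3 will precipitate.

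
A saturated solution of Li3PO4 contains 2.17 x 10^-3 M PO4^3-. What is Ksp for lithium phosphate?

Li3PO4(s) <=> 3 Li^+ + PO4^3-
Stoichiometry gives [Li^+] = (3/1)[PO4^3-] = 6.510 x 10^-3 M.
Ksp = [Li^+]^3[PO4^3-]
Ksp = (6.510 × 10^-3)^3 × 2.17 x 10^-3 = 5.99 x 10^-10

Ksp ≈ 5.99 × 10^-10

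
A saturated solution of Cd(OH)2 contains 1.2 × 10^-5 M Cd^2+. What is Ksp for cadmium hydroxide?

Ksp = 6.9 × 10^-15

Cd(OH)2(s) ⇌ Cd^2+ + 2 OH^-
Stoichiometry gives [OH^-] = (2/1)[Cd^2+] = 2.40 × 10^-5 M.
Ksp = [Cd^2+][OH^-]^2
Ksp = 1.2 x 10^-5 × (2.40 × 10^-5)^2 = 6.9 × 10^-15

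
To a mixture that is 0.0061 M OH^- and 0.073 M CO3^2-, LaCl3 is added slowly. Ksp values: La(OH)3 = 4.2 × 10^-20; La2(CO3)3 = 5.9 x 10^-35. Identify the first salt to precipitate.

La2(CO3)3

Each salt begins to precipitate when Q = Ksp, i.e. when [La^3+] reaches its threshold.
For La(OH)3: 4.2 × 10^-20 = (0.0061)^3 × [La^3+]  ⇒  [La^3+] = 1.9 x 10^-13 M.
For La2(CO3)3: 5.9 x 10^-35 = (0.073)^3 × [La^3+]^2  ⇒  [La^3+] = 3.9 x 10^-16 M.
The salt with the lower threshold [La^3+] precipitates first: La2(CO3)3.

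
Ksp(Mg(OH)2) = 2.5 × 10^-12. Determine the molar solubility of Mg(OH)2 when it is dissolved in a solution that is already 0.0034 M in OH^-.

Mg(OH)2(s) ⇌ Mg^2+(aq) + 2 OH^-(aq)
Ksp = [Mg^2+][OH^-]^2
If s mol/L dissolves here, [Mg^2+] = s, [OH^-] = 0.0034 + 2s ≈ 0.0034 (since the OH^- already present dominates).
Ksp ≈ s × (0.0034)^2
s = 2.2 × 10^-7 M
Check: 2s = 4.3 × 10^-7 ≪ 0.0034, so the approximation is valid.

s ≈ 2.2 × 10^-7 M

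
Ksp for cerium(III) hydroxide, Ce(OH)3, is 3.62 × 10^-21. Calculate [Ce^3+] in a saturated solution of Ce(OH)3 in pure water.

[Ce^3+] ≈ 3.40 x 10^-6 M

Ce(OH)3(s) ⇌ Ce^3+ + 3 OH^-
Ksp = [Ce^3+][OH^-]^3
Let s = molar solubility. Then [Ce^3+] = s and [OH^-] = 3s.
Substituting: Ksp = s(3s)^3 = 27s^4
s^4 = 3.62 × 10^-21 / 27, so s = 3.403 × 10^-6 M
[Ce^3+] = s = 3.40 × 10^-6 M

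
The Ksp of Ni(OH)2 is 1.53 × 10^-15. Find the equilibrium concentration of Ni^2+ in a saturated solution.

Ni(OH)2(s) ⇌ Ni^2+ + 2 OH^-
Ksp = [Ni^2+][OH^-]^2
If s mol/L of Ni(OH)2 dissolves, [Ni^2+] = s and [OH^-] = 2s.
Ksp = s(2s)^2 = 4s^3
s = (1.53 × 10^-15 / 4)^(1/3) = 7.259 x 10^-6 M
[Ni^2+] = s = 7.26 x 10^-6 M

[Ni^2+] = 7.26e-6 M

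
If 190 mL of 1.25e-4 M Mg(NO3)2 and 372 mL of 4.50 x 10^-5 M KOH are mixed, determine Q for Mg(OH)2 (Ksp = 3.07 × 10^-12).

Q = 3.75e-14

Total volume = 190 + 372 = 562 mL.
[Mg^2+] = 1.25 × 10^-4 × (190/562) = 4.226 × 10^-5 M
[OH^-] = 4.50 × 10^-5 × (372/562) = 2.979 × 10^-5 M
Mg(OH)2(s) ⇌ Mg^2+ + 2 OH^-, so Q = [Mg^2+][OH^-]^2
Q = (4.226 × 10^-5)(2.979 × 10^-5)^2 = 3.75 × 10^-14
Q < Ksp, so no precipitate of Mg(OH)2 forms.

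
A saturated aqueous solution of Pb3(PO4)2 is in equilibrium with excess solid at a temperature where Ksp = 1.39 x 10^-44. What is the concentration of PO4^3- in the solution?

1.33e-9 M

Pb3(PO4)2(s) ⇌ 3 Pb^2+(aq) + 2 PO4^3-(aq)
Ksp = [Pb^2+]^3[PO4^3-]^2
With molar solubility s: [Pb^2+] = 3s, [PO4^3-] = 2s.
Substituting: Ksp = (3s)^3(2s)^2 = 108s^5
Solving, s = (1.39 x 10^-44/108)^(1/5) = 6.636 × 10^-10 M
[PO4^3-] = 2s = 1.33 x 10^-9 M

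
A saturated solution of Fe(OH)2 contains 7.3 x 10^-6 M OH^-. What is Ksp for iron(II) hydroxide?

1.9e-16

Fe(OH)2(s) <=> Fe^2+ + 2 OH^-
Stoichiometry gives [Fe^2+] = (1/2)[OH^-] = 3.65 × 10^-6 M.
Ksp = [Fe^2+][OH^-]^2
Ksp = 3.65 × 10^-6 × (7.3 x 10^-6)^2 = 1.9 × 10^-16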